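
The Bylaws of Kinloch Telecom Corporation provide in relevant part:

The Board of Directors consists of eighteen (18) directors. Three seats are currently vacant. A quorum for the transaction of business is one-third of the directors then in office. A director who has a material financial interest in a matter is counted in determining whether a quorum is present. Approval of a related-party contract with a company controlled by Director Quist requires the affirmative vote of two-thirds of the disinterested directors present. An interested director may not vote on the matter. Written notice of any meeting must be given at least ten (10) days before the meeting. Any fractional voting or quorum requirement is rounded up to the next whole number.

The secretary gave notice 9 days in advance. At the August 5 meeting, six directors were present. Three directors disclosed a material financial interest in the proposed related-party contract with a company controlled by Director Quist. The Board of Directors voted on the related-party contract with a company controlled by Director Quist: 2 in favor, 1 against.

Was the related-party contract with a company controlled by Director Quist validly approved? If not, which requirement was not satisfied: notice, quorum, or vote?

Notice: 9 days given; 10 required (9 < 10). Not satisfied.
Quorum: 6 present (interested directors count toward quorum); quorum is 5. Satisfied.
Vote: the related-party contract with a company controlled by Director Quist requires two-thirds of the disinterested directors present (6 − 3 = 3). 2/3 of 3 = 2, so 2 affirmative votes are needed; 2 voted in favor. Satisfied.

Invalid — notice requirement not satisfied.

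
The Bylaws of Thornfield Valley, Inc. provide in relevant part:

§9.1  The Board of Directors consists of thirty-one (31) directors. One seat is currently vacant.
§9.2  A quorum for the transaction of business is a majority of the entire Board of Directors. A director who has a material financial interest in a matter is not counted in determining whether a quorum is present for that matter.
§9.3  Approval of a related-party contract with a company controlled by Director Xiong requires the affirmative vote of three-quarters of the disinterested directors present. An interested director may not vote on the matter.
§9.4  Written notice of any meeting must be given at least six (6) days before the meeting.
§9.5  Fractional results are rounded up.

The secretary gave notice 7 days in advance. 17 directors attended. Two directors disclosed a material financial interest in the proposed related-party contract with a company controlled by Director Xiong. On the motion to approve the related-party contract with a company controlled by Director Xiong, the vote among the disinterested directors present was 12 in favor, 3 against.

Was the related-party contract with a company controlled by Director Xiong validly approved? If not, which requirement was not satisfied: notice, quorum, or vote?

Invalid — quorum requirement not satisfied.

Notice: 7 days given; 6 required (7 ≥ 6). Satisfied.
Quorum: 17 present, but the 2 interested directors do not count, leaving 15. Quorum is 16. Not satisfied.
Vote: the related-party contract with a company controlled by Director Xiong requires three-fourths of the disinterested directors present (17 − 2 = 15). 3/4 of 15 = 11.25, rounded up to 12, so 12 affirmative votes are needed; 12 voted in favor. Satisfied. (Moot — without a quorum no business can be validly transacted.)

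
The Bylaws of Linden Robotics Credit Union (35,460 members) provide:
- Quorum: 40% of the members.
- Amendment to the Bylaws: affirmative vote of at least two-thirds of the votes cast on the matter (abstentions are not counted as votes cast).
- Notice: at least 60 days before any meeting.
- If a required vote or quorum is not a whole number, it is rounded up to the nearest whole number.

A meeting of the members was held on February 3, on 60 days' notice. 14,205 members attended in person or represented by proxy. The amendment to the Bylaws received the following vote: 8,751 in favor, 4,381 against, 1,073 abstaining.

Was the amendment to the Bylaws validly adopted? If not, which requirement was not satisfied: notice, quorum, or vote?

Notice: 60 days given; 60 required. Satisfied.
Quorum: 40% of 35,460 = 14,184; 14,205 present. Satisfied.
Vote: requires two-thirds of the votes cast (14,205 − 1,073 abstaining = 13,132); 2/3 of 13132 = 8754.67, rounded up to 8755, so 8,755 needed; 8,751 in favor. Not satisfied.

Invalid — vote requirement not satisfied.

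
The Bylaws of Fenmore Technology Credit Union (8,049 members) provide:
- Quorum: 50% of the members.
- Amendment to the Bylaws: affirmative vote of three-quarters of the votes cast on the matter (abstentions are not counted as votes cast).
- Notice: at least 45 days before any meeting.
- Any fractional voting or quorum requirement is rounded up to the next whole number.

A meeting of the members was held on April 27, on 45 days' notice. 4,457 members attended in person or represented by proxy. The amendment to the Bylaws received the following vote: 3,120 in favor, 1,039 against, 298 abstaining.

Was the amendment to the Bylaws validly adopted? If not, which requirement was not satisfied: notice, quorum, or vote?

Valid — all requirements satisfied.

Notice: 45 days given; 45 required. Satisfied.
Quorum: 50% of 8,049 = 4,024.50, rounded up to 4,025; 4,457 present. Satisfied.
Vote: requires three-fourths of the votes cast (4,457 − 298 abstaining = 4,159); 3/4 of 4159 = 3119.25, rounded up to 3120, so 3,120 needed; 3,120 in favor. Satisfied.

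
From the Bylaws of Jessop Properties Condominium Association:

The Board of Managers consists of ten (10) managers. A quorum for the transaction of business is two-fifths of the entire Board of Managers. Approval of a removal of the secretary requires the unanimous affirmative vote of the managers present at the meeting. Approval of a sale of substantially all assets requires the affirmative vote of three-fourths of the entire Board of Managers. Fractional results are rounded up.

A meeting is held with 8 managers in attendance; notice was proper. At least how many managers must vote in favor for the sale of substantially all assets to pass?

8

The sale of substantially all assets requires three-fourths of the entire Board of Managers (10).
3/4 of 10 = 7.50, rounded up to 8.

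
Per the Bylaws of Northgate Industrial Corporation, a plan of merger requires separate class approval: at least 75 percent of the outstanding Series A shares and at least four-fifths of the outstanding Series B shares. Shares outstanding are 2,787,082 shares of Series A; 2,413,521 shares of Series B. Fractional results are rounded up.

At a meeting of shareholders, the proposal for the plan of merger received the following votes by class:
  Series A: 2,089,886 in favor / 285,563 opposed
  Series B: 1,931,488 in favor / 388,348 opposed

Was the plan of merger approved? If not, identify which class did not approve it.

Not approved — the Series A shares did not give the required vote.

Series A: 3/4 of 2787082 = 2090311.50, rounded up to 2090312; 2,090,312 required, 2,089,886 in favor — not approved.
Series B: 4/5 of 2413521 = 1930816.80, rounded up to 1930817; 1,930,817 required, 1,931,488 in favor — approved.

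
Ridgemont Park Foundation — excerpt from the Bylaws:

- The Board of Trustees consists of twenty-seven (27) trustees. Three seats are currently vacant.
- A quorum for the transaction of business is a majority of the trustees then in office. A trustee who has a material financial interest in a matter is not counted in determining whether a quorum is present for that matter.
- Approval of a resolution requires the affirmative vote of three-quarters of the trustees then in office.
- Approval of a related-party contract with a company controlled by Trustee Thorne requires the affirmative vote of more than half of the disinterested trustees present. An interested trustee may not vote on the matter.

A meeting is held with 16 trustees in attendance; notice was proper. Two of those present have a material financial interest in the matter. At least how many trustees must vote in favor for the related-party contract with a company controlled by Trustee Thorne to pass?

8

The related-party contract with a company controlled by Trustee Thorne requires a majority of the disinterested trustees present (16 − 2 = 14).
A majority of 14 is 8.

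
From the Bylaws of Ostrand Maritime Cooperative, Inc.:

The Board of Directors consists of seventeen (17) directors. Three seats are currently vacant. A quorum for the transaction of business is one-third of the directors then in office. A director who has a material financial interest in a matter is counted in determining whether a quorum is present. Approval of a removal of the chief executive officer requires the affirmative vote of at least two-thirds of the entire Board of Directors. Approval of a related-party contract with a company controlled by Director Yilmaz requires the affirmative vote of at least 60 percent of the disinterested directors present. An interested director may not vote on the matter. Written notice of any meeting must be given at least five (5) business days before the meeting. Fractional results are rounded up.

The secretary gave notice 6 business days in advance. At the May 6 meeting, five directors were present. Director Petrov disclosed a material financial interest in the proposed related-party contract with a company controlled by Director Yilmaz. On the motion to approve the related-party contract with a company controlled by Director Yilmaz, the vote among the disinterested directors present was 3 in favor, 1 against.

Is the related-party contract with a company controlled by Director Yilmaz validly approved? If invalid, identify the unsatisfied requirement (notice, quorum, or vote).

Notice: 6 business days given; 5 required (6 ≥ 5). Satisfied.
Quorum: 5 present (interested directors count toward quorum); quorum is 5. Satisfied.
Vote: the related-party contract with a company controlled by Director Yilmaz requires three-fifths of the disinterested directors present (5 − 1 = 4). 3/5 of 4 = 2.40, rounded up to 3, so 3 affirmative votes are needed; 3 voted in favor. Satisfied.

Valid — all requirements satisfied.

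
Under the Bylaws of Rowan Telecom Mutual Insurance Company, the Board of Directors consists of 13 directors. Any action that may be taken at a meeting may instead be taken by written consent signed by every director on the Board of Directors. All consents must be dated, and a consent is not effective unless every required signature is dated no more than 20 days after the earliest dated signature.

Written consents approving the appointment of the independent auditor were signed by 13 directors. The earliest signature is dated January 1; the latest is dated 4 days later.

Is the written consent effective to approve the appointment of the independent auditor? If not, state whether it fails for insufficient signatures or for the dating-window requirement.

Signatures required: the unanimous vote of 13 — unanimous means all 13, so 13 needed; 13 signed. Sufficient.
Dating window: the latest signature is 4 days after the earliest; the limit is 20 days. Within the window.

Effective — both the signature and dating-window requirements are satisfied.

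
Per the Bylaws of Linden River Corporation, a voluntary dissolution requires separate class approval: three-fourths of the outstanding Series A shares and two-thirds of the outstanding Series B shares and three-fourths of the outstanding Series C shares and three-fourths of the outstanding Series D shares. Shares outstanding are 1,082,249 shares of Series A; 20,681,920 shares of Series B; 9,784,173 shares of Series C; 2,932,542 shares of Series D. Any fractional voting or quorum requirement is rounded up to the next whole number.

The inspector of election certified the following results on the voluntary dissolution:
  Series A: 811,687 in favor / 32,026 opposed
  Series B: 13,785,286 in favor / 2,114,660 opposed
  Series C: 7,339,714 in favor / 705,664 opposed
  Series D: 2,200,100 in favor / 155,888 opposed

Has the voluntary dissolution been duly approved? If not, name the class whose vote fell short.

Series A: 3/4 of 1082249 = 811686.75, rounded up to 811687; 811,687 required, 811,687 in favor — approved.
Series B: 2/3 of 20681920 = 13787946.67, rounded up to 13787947; 13,787,947 required, 13,785,286 in favor — not approved.
Series C: 3/4 of 9784173 = 7338129.75, rounded up to 7338130; 7,338,130 required, 7,339,714 in favor — approved.
Series D: 3/4 of 2932542 = 2199406.50, rounded up to 2199407; 2,199,407 required, 2,200,100 in favor — approved.

Not approved — the Series B shares did not give the required vote.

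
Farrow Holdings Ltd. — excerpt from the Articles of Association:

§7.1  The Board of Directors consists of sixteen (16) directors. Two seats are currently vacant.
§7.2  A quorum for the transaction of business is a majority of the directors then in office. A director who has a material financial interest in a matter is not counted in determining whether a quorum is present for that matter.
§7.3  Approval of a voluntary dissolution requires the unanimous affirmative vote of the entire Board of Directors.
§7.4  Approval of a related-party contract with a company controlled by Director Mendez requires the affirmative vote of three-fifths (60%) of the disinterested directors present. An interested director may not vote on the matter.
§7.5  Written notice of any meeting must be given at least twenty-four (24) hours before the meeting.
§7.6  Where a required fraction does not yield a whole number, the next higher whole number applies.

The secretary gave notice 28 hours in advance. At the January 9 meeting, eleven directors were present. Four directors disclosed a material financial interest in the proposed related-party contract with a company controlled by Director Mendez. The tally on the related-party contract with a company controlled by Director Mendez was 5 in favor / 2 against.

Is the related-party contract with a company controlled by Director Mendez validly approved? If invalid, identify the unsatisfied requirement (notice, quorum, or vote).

Notice: 28 hours given; 24 required (28 ≥ 24). Satisfied.
Quorum: 11 present, but the 4 interested directors do not count, leaving 7. Quorum is 8. Not satisfied.
Vote: the related-party contract with a company controlled by Director Mendez requires three-fifths of the disinterested directors present (11 − 4 = 7). 3/5 of 7 = 4.20, rounded up to 5, so 5 affirmative votes are needed; 5 voted in favor. Satisfied. (Moot — without a quorum no business can be validly transacted.)

Invalid — quorum requirement not satisfied.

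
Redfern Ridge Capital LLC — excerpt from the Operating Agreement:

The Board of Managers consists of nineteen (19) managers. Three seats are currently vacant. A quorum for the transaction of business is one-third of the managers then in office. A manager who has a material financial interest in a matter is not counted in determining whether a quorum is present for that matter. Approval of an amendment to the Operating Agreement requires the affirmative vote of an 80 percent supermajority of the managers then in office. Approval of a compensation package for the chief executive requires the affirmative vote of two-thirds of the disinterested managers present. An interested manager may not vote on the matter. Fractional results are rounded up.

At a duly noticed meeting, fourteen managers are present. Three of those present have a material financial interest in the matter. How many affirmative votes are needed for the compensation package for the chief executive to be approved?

The compensation package for the chief executive requires two-thirds of the disinterested managers present (14 − 3 = 11).
2/3 of 11 = 7.33, rounded up to 8.

8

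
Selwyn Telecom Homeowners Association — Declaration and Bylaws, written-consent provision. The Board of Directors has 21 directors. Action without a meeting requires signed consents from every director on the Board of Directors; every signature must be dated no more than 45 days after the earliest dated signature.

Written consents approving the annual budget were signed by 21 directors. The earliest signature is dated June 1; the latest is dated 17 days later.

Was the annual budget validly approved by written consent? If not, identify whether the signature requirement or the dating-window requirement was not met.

Effective — both the signature and dating-window requirements are satisfied.

Signatures required: all of 21 — unanimous means all 21, so 21 needed; 21 signed. Sufficient.
Dating window: the latest signature is 17 days after the earliest; the limit is 45 days. Within the window.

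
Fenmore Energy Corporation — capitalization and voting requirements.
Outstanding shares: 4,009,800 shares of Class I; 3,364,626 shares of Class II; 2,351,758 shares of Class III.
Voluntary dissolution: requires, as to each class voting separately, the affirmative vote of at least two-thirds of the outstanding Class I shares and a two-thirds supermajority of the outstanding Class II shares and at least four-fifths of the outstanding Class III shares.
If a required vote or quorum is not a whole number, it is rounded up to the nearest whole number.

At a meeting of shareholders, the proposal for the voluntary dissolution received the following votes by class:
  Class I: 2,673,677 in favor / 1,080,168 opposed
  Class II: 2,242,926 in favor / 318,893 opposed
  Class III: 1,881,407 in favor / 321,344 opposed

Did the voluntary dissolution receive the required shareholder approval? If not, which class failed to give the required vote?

Not approved — the Class II shares did not give the required vote.

Class I: 2/3 of 4009800 = 2673200; 2,673,200 required, 2,673,677 in favor — approved.
Class II: 2/3 of 3364626 = 2243084; 2,243,084 required, 2,242,926 in favor — not approved.
Class III: 4/5 of 2351758 = 1881406.40, rounded up to 1881407; 1,881,407 required, 1,881,407 in favor — approved.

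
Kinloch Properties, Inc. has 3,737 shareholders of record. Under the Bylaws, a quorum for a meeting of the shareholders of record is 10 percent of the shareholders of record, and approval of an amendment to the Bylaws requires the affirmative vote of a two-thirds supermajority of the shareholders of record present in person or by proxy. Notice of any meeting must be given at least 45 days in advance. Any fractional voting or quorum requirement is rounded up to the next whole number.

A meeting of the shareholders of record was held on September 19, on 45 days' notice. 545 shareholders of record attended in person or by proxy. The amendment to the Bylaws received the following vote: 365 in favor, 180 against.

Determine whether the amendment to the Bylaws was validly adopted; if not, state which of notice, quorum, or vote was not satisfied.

Notice: 45 days given; 45 required. Satisfied.
Quorum: 10% of 3,737 = 373.70, rounded up to 374; 545 present. Satisfied.
Vote: requires two-thirds of those present (545); 2/3 of 545 = 363.33, rounded up to 364, so 364 needed; 365 in favor. Satisfied.

Valid — all requirements satisfied.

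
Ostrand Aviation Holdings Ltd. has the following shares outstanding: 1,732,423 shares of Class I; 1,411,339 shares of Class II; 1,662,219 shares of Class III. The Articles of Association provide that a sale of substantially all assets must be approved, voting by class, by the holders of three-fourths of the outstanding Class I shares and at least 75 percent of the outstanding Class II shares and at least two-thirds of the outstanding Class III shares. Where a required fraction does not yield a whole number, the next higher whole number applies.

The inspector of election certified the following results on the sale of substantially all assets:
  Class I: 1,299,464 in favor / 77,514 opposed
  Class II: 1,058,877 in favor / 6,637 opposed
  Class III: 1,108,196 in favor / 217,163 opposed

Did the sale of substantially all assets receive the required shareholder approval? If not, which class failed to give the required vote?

Class I: 3/4 of 1732423 = 1299317.25, rounded up to 1299318; 1,299,318 required, 1,299,464 in favor — approved.
Class II: 3/4 of 1411339 = 1058504.25, rounded up to 1058505; 1,058,505 required, 1,058,877 in favor — approved.
Class III: 2/3 of 1662219 = 1108146; 1,108,146 required, 1,108,196 in favor — approved.

Approved — every class gave the required vote.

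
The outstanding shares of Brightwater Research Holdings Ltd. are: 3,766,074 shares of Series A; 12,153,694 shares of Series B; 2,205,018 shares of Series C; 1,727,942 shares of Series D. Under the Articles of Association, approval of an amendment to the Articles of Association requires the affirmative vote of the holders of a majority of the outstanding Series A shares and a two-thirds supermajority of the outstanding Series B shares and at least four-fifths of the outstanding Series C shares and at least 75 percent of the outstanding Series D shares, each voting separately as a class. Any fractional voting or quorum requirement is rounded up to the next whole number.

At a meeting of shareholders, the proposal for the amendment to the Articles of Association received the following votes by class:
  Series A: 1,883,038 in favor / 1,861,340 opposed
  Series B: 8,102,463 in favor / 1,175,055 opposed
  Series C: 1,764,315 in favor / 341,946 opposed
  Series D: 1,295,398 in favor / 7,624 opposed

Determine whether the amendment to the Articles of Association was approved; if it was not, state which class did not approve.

Series A: a majority of 3766074 is 1883038; 1,883,038 required, 1,883,038 in favor — approved.
Series B: 2/3 of 12153694 = 8102462.67, rounded up to 8102463; 8,102,463 required, 8,102,463 in favor — approved.
Series C: 4/5 of 2205018 = 1764014.40, rounded up to 1764015; 1,764,015 required, 1,764,315 in favor — approved.
Series D: 3/4 of 1727942 = 1295956.50, rounded up to 1295957; 1,295,957 required, 1,295,398 in favor — not approved.

Not approved — the Series D shares did not give the required vote.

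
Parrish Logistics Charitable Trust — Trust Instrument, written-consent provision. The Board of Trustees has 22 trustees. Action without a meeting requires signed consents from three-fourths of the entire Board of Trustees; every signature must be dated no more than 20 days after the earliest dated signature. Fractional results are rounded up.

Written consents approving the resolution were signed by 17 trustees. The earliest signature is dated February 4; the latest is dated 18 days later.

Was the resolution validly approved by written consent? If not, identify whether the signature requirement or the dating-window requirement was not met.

Signatures required: three-fourths of 22 — 3/4 of 22 = 16.50, rounded up to 17, so 17 needed; 17 signed. Sufficient.
Dating window: the latest signature is 18 days after the earliest; the limit is 20 days. Within the window.

Effective — both the signature and dating-window requirements are satisfied.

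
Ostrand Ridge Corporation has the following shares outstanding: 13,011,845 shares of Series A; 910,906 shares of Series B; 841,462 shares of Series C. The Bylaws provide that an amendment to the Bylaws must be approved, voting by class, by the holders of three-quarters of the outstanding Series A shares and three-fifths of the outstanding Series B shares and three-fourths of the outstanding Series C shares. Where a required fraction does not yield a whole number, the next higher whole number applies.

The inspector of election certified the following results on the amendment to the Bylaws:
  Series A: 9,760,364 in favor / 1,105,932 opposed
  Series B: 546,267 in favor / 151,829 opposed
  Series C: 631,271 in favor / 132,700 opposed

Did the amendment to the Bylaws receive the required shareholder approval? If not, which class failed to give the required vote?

Not approved — the Series B shares did not give the required vote.

Series A: 3/4 of 13011845 = 9758883.75, rounded up to 9758884; 9,758,884 required, 9,760,364 in favor — approved.
Series B: 3/5 of 910906 = 546543.60, rounded up to 546544; 546,544 required, 546,267 in favor — not approved.
Series C: 3/4 of 841462 = 631096.50, rounded up to 631097; 631,097 required, 631,271 in favor — approved.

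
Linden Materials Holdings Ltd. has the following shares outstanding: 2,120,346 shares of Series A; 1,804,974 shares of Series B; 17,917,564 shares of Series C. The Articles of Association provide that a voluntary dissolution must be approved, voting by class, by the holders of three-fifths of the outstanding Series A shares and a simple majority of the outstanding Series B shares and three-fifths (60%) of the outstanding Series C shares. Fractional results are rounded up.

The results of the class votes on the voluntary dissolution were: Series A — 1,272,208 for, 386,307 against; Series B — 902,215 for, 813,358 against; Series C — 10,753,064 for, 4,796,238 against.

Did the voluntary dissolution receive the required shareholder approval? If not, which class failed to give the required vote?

Not approved — the Series B shares did not give the required vote.

Series A: 3/5 of 2120346 = 1272207.60, rounded up to 1272208; 1,272,208 required, 1,272,208 in favor — approved.
Series B: a majority of 1804974 is 902488; 902,488 required, 902,215 in favor — not approved.
Series C: 3/5 of 17917564 = 10750538.40, rounded up to 10750539; 10,750,539 required, 10,753,064 in favor — approved.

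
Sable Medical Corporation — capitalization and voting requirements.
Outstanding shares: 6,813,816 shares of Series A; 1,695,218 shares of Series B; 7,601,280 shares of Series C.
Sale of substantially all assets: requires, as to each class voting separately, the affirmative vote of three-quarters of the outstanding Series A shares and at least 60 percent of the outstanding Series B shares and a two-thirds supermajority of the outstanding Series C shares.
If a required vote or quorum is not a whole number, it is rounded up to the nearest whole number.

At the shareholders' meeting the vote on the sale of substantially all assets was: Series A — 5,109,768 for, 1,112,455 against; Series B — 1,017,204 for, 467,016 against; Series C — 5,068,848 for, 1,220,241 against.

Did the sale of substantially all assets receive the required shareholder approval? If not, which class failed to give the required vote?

Series A: 3/4 of 6813816 = 5110362; 5,110,362 required, 5,109,768 in favor — not approved.
Series B: 3/5 of 1695218 = 1017130.80, rounded up to 1017131; 1,017,131 required, 1,017,204 in favor — approved.
Series C: 2/3 of 7601280 = 5067520; 5,067,520 required, 5,068,848 in favor — approved.

Not approved — the Series A shares did not give the required vote.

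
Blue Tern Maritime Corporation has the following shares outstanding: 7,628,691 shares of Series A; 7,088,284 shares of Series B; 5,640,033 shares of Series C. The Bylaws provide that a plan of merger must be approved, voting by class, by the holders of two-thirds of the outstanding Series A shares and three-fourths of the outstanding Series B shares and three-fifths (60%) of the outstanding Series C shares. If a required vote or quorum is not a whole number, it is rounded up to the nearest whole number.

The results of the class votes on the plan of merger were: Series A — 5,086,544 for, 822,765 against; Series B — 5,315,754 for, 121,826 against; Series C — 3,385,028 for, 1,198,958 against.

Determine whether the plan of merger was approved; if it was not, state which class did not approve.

Series A: 2/3 of 7628691 = 5085794; 5,085,794 required, 5,086,544 in favor — approved.
Series B: 3/4 of 7088284 = 5316213; 5,316,213 required, 5,315,754 in favor — not approved.
Series C: 3/5 of 5640033 = 3384019.80, rounded up to 3384020; 3,384,020 required, 3,385,028 in favor — approved.

Not approved — the Series B shares did not give the required vote.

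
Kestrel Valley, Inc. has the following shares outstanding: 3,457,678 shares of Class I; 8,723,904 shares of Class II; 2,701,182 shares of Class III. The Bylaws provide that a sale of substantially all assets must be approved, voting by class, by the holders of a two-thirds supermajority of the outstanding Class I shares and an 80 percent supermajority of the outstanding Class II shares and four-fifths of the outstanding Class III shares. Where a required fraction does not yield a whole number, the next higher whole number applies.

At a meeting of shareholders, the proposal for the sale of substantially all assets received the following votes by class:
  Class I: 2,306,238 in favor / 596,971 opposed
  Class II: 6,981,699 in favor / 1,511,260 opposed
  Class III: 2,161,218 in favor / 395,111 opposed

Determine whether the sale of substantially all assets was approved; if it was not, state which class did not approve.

Class I: 2/3 of 3457678 = 2305118.67, rounded up to 2305119; 2,305,119 required, 2,306,238 in favor — approved.
Class II: 4/5 of 8723904 = 6979123.20, rounded up to 6979124; 6,979,124 required, 6,981,699 in favor — approved.
Class III: 4/5 of 2701182 = 2160945.60, rounded up to 2160946; 2,160,946 required, 2,161,218 in favor — approved.

Approved — every class gave the required vote.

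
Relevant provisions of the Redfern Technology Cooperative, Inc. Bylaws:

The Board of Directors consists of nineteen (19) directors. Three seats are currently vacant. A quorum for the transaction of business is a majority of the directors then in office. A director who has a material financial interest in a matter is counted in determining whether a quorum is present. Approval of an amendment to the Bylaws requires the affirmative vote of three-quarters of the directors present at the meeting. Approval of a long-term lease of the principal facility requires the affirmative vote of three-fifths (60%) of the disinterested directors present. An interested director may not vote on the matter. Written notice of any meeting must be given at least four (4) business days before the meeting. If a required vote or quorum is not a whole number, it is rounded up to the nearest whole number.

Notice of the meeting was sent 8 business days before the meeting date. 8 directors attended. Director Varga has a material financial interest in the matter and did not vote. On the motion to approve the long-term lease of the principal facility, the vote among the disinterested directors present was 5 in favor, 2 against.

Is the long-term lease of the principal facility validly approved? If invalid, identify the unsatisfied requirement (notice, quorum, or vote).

Invalid — quorum requirement not satisfied.

Notice: 8 business days given; 4 required (8 ≥ 4). Satisfied.
Quorum: 8 present (interested directors count toward quorum); quorum is 9. Not satisfied.
Vote: the long-term lease of the principal facility requires three-fifths of the disinterested directors present (8 − 1 = 7). 3/5 of 7 = 4.20, rounded up to 5, so 5 affirmative votes are needed; 5 voted in favor. Satisfied. (Moot — without a quorum no business can be validly transacted.)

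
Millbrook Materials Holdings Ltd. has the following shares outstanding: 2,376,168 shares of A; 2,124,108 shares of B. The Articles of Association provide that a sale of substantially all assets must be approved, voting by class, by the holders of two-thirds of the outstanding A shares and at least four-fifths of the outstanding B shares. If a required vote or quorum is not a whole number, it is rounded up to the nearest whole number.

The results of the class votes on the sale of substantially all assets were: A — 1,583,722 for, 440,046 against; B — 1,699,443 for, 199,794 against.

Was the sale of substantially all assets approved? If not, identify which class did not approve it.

A: 2/3 of 2376168 = 1584112; 1,584,112 required, 1,583,722 in favor — not approved.
B: 4/5 of 2124108 = 1699286.40, rounded up to 1699287; 1,699,287 required, 1,699,443 in favor — approved.

Not approved — the A shares did not give the required vote.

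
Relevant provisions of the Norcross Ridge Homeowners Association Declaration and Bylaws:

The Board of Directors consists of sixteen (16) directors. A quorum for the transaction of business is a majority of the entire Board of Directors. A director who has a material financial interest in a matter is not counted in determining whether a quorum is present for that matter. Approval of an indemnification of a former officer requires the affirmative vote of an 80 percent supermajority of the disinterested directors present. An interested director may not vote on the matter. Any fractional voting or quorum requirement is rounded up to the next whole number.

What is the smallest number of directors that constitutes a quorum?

A majority of 16 is 9.

9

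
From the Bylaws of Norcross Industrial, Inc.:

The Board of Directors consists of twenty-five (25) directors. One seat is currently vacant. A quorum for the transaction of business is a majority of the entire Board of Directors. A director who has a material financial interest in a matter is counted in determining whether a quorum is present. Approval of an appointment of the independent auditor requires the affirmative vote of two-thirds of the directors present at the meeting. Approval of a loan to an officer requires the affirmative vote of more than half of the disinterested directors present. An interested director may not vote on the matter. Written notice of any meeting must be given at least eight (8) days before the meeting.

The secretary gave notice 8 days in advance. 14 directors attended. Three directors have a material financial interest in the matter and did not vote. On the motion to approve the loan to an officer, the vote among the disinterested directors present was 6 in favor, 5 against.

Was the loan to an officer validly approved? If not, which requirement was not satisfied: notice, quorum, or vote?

Notice: 8 days given; 8 required (8 ≥ 8). Satisfied.
Quorum: 14 present (interested directors count toward quorum); quorum is 13. Satisfied.
Vote: the loan to an officer requires a majority of the disinterested directors present (14 − 3 = 11). A majority of 11 is 6, so 6 affirmative votes are needed; 6 voted in favor. Satisfied.

Valid — all requirements satisfied.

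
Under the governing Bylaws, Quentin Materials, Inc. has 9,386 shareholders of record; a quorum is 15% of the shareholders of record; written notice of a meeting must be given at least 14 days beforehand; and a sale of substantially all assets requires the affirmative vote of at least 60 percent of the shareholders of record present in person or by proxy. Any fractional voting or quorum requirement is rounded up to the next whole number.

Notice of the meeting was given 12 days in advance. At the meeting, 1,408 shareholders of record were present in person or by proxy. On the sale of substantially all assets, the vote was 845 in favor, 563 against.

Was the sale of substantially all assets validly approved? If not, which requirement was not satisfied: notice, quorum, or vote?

Notice: 12 days given; 14 required. Not satisfied.
Quorum: 15% of 9,386 = 1,407.90, rounded up to 1,408; 1,408 present. Satisfied.
Vote: requires three-fifths of those present (1,408); 3/5 of 1408 = 844.80, rounded up to 845, so 845 needed; 845 in favor. Satisfied.

Invalid — notice requirement not satisfied.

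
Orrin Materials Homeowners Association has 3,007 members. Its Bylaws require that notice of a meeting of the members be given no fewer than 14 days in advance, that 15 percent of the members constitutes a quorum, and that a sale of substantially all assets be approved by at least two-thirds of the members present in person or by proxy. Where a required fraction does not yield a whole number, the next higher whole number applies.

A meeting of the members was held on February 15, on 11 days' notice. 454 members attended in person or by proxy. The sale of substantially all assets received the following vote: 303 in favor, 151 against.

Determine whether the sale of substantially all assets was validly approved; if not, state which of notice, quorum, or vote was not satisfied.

Invalid — notice requirement not satisfied.

Notice: 11 days given; 14 required. Not satisfied.
Quorum: 15% of 3,007 = 451.05, rounded up to 452; 454 present. Satisfied.
Vote: requires two-thirds of those present (454); 2/3 of 454 = 302.67, rounded up to 303, so 303 needed; 303 in favor. Satisfied.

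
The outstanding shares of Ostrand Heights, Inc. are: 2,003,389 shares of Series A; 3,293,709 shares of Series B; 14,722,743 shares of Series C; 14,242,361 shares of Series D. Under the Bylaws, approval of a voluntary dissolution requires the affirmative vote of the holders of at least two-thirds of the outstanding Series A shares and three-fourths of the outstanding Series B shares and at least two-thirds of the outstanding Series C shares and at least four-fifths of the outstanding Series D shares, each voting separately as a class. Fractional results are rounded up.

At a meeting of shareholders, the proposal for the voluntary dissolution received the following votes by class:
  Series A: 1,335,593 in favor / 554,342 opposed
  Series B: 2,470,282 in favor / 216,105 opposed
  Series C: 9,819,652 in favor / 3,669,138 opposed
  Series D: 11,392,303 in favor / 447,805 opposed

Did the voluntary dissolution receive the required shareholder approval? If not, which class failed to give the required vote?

Not approved — the Series D shares did not give the required vote.

Series A: 2/3 of 2003389 = 1335592.67, rounded up to 1335593; 1,335,593 required, 1,335,593 in favor — approved.
Series B: 3/4 of 3293709 = 2470281.75, rounded up to 2470282; 2,470,282 required, 2,470,282 in favor — approved.
Series C: 2/3 of 14722743 = 9815162; 9,815,162 required, 9,819,652 in favor — approved.
Series D: 4/5 of 14242361 = 11393888.80, rounded up to 11393889; 11,393,889 required, 11,392,303 in favor — not approved.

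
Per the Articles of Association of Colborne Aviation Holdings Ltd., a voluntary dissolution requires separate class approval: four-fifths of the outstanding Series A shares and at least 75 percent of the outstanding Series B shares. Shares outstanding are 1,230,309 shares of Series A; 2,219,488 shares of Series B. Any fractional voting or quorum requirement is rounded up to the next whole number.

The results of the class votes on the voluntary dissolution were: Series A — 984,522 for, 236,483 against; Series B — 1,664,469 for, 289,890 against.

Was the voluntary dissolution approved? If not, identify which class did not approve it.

Series A: 4/5 of 1230309 = 984247.20, rounded up to 984248; 984,248 required, 984,522 in favor — approved.
Series B: 3/4 of 2219488 = 1664616; 1,664,616 required, 1,664,469 in favor — not approved.

Not approved — the Series B shares did not give the required vote.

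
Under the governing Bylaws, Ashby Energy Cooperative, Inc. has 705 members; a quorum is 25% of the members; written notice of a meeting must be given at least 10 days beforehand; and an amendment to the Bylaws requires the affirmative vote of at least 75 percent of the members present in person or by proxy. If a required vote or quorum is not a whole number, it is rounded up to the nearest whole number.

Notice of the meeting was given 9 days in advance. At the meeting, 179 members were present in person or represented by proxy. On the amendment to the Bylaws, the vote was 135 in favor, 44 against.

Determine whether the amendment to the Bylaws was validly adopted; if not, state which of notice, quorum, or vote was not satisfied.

Invalid — notice requirement not satisfied.

Notice: 9 days given; 10 required. Not satisfied.
Quorum: 25% of 705 = 176.25, rounded up to 177; 179 present. Satisfied.
Vote: requires three-fourths of those present (179); 3/4 of 179 = 134.25, rounded up to 135, so 135 needed; 135 in favor. Satisfied.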